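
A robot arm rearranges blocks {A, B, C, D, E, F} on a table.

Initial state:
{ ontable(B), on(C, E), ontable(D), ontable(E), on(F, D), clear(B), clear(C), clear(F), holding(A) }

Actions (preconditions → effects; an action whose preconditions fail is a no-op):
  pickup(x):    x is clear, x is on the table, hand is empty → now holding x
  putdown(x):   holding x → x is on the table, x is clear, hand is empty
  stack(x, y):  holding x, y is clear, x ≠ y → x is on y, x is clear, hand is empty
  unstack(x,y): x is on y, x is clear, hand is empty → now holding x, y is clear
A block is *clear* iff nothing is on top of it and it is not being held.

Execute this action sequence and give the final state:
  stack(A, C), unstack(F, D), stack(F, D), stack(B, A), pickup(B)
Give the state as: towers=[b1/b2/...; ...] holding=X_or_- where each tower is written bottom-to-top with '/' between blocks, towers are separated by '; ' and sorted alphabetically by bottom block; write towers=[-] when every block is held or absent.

step 1 (stack(A, C)): towers=[B; D/F; E/C/A] holding=-
step 2 (unstack(F, D)): towers=[B; D; E/C/A] holding=F
step 3 (stack(F, D)): towers=[B; D/F; E/C/A] holding=-
step 4 (stack(B, A)) [no-op]: towers=[B; D/F; E/C/A] holding=-
step 5 (pickup(B)): towers=[D/F; E/C/A] holding=B

towers=[D/F; E/C/A] holding=B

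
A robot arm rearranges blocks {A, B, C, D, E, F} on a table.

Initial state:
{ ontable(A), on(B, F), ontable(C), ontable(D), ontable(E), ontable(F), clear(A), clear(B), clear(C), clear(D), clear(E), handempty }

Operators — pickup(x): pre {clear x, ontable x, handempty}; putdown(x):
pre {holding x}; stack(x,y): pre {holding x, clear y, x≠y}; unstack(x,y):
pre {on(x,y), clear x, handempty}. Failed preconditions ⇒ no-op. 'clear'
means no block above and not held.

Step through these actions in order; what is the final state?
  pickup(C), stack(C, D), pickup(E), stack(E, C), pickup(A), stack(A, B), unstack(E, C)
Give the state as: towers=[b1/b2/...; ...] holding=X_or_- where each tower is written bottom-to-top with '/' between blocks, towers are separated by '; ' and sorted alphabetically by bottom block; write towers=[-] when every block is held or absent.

towers=[D/C; F/B/A] holding=E

step 1 (pickup(C)): towers=[A; D; E; F/B] holding=C
step 2 (stack(C, D)): towers=[A; D/C; E; F/B] holding=-
step 3 (pickup(E)): towers=[A; D/C; F/B] holding=E
step 4 (stack(E, C)): towers=[A; D/C/E; F/B] holding=-
step 5 (pickup(A)): towers=[D/C/E; F/B] holding=A
step 6 (stack(A, B)): towers=[D/C/E; F/B/A] holding=-
step 7 (unstack(E, C)): towers=[D/C; F/B/A] holding=E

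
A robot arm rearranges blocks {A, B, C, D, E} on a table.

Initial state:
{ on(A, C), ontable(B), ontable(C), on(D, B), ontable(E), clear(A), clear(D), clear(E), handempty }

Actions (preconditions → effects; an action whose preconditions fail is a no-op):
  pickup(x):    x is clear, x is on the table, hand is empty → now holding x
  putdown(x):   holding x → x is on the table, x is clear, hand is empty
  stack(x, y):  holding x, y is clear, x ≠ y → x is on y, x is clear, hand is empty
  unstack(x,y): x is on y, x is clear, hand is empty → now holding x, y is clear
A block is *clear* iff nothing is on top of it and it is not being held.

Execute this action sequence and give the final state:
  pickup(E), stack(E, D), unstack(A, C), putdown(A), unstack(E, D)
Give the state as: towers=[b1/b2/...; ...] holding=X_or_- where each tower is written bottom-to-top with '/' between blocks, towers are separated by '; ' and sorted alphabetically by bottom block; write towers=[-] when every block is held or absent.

step 1 (pickup(E)): towers=[B/D; C/A] holding=E
step 2 (stack(E, D)): towers=[B/D/E; C/A] holding=-
step 3 (unstack(A, C)): towers=[B/D/E; C] holding=A
step 4 (putdown(A)): towers=[A; B/D/E; C] holding=-
step 5 (unstack(E, D)): towers=[A; B/D; C] holding=E

towers=[A; B/D; C] holding=E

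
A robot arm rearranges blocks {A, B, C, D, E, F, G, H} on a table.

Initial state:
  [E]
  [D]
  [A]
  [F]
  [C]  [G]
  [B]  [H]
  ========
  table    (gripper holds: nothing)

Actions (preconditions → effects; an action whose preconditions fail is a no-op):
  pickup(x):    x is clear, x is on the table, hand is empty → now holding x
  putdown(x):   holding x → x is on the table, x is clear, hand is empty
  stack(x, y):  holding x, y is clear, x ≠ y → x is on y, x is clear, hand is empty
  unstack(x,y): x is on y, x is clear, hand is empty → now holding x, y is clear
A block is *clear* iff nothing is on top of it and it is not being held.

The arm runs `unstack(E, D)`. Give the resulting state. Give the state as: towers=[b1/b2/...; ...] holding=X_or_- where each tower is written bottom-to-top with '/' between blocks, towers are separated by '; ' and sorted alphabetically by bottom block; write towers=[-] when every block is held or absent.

before: towers=[B/C/F/A/D/E; H/G] holding=-
pre[unstack(E, D)]: on(E,D) yes, clear(E) yes, handempty yes
all met → apply unstack(E, D)
after:  towers=[B/C/F/A/D; H/G] holding=E

towers=[B/C/F/A/D; H/G] holding=E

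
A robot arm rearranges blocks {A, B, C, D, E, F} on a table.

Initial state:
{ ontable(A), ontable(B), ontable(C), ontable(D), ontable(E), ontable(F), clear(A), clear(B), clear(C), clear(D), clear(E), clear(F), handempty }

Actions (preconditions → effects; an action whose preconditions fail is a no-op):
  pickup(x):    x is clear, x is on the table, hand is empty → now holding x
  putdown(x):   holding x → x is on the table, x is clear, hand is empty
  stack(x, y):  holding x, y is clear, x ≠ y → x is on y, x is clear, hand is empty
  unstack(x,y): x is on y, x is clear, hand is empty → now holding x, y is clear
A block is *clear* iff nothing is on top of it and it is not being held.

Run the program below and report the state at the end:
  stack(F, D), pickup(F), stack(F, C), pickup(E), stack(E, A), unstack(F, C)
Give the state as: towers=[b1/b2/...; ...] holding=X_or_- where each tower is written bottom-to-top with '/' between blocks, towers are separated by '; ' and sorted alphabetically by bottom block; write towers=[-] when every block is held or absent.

towers=[A/E; B; C; D] holding=F

step 1 (stack(F, D)) [no-op]: towers=[A; B; C; D; E; F] holding=-
step 2 (pickup(F)): towers=[A; B; C; D; E] holding=F
step 3 (stack(F, C)): towers=[A; B; C/F; D; E] holding=-
step 4 (pickup(E)): towers=[A; B; C/F; D] holding=E
step 5 (stack(E, A)): towers=[A/E; B; C/F; D] holding=-
step 6 (unstack(F, C)): towers=[A/E; B; C; D] holding=F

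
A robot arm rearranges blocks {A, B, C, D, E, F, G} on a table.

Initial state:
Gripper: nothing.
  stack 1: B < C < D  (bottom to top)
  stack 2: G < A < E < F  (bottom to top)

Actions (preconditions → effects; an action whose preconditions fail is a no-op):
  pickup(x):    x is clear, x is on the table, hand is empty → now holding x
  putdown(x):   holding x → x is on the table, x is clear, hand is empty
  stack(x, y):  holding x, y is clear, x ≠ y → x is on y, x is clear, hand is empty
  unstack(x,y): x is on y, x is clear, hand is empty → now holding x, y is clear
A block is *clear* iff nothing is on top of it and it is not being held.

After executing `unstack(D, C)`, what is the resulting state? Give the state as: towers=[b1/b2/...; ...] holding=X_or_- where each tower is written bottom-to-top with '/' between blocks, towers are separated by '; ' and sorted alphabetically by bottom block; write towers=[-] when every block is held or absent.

towers=[B/C; G/A/E/F] holding=D

before: towers=[B/C/D; G/A/E/F] holding=-
pre[unstack(D, C)]: on(D,C) yes, clear(D) yes, handempty yes
all met → apply unstack(D, C)
after:  towers=[B/C; G/A/E/F] holding=D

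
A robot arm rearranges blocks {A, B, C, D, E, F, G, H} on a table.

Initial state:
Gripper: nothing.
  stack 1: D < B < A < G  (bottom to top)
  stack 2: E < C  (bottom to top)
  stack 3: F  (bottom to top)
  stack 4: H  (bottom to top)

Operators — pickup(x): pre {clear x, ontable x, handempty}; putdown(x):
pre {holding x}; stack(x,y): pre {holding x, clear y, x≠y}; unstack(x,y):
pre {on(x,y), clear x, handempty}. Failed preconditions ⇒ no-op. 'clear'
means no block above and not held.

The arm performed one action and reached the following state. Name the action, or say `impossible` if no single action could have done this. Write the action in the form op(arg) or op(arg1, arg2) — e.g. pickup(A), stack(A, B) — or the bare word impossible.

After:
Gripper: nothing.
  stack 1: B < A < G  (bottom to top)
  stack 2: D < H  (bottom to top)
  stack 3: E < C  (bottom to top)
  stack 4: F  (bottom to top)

impossible

target: towers=[B/A/G; D/H; E/C; F] holding=-
     unstack(G, A) → towers=[D/B/A; E/C; F; H] holding=G
         pickup(H) → towers=[D/B/A/G; E/C; F] holding=H
         pickup(F) → towers=[D/B/A/G; E/C; H] holding=F
     unstack(C, E) → towers=[D/B/A/G; E; F; H] holding=C
none of the 4 applicable actions match → impossible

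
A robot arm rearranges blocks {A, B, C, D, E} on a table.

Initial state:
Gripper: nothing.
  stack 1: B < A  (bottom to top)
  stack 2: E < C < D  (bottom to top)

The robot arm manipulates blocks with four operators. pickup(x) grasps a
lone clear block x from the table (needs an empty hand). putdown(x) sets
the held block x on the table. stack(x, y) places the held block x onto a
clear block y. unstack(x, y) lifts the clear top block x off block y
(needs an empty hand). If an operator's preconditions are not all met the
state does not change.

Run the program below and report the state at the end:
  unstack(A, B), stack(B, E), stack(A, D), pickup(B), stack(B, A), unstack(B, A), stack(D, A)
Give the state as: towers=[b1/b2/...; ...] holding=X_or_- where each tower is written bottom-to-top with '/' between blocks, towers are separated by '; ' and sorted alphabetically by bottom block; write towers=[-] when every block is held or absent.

towers=[E/C/D/A] holding=B

step 1 (unstack(A, B)): towers=[B; E/C/D] holding=A
step 2 (stack(B, E)) [no-op]: towers=[B; E/C/D] holding=A
step 3 (stack(A, D)): towers=[B; E/C/D/A] holding=-
step 4 (pickup(B)): towers=[E/C/D/A] holding=B
step 5 (stack(B, A)): towers=[E/C/D/A/B] holding=-
step 6 (unstack(B, A)): towers=[E/C/D/A] holding=B
step 7 (stack(D, A)) [no-op]: towers=[E/C/D/A] holding=B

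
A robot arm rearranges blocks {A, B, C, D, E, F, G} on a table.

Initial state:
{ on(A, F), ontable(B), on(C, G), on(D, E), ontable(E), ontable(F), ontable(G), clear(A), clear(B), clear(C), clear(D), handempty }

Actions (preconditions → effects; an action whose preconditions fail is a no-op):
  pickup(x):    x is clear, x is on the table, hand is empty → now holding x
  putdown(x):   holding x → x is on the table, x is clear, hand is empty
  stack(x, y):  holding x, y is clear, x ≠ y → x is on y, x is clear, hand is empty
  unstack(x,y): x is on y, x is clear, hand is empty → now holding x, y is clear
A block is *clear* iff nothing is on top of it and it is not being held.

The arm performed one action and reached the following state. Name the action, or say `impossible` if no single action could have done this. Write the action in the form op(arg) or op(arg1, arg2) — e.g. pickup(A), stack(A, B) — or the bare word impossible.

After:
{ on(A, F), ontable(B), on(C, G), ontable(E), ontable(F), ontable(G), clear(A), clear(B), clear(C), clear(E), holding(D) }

unstack(D, E)

target: towers=[B; E; F/A; G/C] holding=D
         pickup(B) → towers=[E/D; F/A; G/C] holding=B
     unstack(D, E) → towers=[B; E; F/A; G/C] holding=D  ← match
     unstack(A, F) → towers=[B; E/D; F; G/C] holding=A
     unstack(C, G) → towers=[B; E/D; F/A; G] holding=C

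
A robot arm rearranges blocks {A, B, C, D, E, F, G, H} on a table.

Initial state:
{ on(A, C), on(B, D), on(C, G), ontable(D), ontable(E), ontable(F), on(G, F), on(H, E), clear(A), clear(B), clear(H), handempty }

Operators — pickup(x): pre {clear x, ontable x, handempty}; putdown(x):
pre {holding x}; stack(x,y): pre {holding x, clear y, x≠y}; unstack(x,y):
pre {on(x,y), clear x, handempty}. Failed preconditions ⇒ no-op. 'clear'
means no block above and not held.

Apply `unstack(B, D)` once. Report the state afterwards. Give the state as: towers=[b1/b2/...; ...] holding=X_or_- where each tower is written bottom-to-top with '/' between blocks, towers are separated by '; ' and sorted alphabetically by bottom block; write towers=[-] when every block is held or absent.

towers=[D; E/H; F/G/C/A] holding=B

before: towers=[D/B; E/H; F/G/C/A] holding=-
pre[unstack(B, D)]: on(B,D) ✓, clear(B) ✓, handempty ✓
all met → apply unstack(B, D)
after:  towers=[D; E/H; F/G/C/A] holding=B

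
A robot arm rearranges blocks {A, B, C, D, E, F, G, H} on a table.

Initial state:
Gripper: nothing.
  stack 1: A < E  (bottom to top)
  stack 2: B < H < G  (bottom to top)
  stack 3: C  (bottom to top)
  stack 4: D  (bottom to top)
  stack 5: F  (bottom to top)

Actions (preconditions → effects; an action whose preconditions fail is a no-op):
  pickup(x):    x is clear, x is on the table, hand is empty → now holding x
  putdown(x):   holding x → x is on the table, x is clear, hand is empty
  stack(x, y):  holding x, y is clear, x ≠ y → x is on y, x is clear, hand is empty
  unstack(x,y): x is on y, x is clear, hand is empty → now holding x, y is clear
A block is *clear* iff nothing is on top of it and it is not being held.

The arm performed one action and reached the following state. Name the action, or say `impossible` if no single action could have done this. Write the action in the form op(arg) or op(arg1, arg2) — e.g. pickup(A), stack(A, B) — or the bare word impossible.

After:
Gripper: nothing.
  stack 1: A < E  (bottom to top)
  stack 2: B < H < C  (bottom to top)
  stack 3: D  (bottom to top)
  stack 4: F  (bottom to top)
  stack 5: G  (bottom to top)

target: towers=[A/E; B/H/C; D; F; G] holding=-
     unstack(G, H) → towers=[A/E; B/H; C; D; F] holding=G
     unstack(E, A) → towers=[A; B/H/G; C; D; F] holding=E
         pickup(F) → towers=[A/E; B/H/G; C; D] holding=F
         pickup(D) → towers=[A/E; B/H/G; C; F] holding=D
         pickup(C) → towers=[A/E; B/H/G; D; F] holding=C
none of the 5 applicable actions match → impossible

impossible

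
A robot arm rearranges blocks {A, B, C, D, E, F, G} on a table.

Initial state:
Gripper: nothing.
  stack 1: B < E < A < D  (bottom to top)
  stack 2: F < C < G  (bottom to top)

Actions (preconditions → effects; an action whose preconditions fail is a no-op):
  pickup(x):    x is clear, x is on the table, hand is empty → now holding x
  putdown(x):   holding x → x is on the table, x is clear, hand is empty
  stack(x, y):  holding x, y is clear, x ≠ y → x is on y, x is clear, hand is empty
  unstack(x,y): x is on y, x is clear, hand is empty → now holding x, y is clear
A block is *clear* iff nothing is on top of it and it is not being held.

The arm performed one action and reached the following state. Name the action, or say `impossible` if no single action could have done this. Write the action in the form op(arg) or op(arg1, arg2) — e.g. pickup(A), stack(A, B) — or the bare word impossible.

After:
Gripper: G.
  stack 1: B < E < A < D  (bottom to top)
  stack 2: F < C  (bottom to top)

target: towers=[B/E/A/D; F/C] holding=G
     unstack(G, C) → towers=[B/E/A/D; F/C] holding=G  ← match
     unstack(D, A) → towers=[B/E/A; F/C/G] holding=D

unstack(G, C)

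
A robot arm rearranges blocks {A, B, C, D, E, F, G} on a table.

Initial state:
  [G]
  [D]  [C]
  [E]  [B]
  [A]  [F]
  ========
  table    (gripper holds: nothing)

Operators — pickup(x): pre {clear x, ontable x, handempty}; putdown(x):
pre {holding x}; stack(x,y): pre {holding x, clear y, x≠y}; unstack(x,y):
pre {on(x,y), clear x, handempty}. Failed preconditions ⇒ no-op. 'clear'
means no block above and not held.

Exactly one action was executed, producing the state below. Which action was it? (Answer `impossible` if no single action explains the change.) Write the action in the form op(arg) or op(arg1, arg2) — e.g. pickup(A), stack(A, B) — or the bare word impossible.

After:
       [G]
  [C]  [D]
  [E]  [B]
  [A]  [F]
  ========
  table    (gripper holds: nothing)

impossible

target: towers=[A/E/C; F/B/D/G] holding=-
     unstack(G, D) → towers=[A/E/D; F/B/C] holding=G
     unstack(C, B) → towers=[A/E/D/G; F/B] holding=C
none of the 2 applicable actions match → impossible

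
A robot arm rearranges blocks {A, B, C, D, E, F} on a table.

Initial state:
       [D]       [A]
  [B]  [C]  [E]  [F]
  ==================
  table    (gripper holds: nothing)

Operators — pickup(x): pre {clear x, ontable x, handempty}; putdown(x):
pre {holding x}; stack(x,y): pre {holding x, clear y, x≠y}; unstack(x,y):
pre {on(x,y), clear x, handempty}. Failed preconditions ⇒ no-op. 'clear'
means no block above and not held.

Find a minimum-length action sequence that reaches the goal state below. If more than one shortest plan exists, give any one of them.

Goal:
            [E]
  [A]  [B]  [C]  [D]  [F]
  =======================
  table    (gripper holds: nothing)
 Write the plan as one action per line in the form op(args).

step 1 (unstack(D, C)): towers=[B; C; E; F/A] holding=D
step 2 (putdown(D)): towers=[B; C; D; E; F/A] holding=-
step 3 (unstack(A, F)): towers=[B; C; D; E; F] holding=A
step 4 (putdown(A)): towers=[A; B; C; D; E; F] holding=-
step 5 (pickup(E)): towers=[A; B; C; D; F] holding=E
step 6 (stack(E, C)): towers=[A; B; C/E; D; F] holding=-
goal check: towers=[A; B; C/E; D; F] holding=- — reached (length 6, optimal by BFS)

unstack(D, C)
putdown(D)
unstack(A, F)
putdown(A)
pickup(E)
stack(E, C)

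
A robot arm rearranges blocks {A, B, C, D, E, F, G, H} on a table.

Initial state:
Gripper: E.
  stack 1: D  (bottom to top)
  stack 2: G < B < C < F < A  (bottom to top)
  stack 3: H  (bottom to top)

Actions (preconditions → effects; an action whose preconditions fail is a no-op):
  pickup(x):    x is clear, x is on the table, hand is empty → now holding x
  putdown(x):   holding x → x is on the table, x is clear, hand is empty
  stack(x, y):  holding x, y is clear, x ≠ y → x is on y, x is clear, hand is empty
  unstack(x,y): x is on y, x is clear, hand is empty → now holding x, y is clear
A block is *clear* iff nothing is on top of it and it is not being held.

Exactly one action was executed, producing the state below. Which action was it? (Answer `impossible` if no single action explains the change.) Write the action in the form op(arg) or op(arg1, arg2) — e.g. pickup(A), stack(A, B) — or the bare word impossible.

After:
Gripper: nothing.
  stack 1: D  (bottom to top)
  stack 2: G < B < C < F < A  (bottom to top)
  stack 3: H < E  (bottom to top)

stack(E, H)

target: towers=[D; G/B/C/F/A; H/E] holding=-
        putdown(E) → towers=[D; E; G/B/C/F/A; H] holding=-
       stack(E, A) → towers=[D; G/B/C/F/A/E; H] holding=-
       stack(E, H) → towers=[D; G/B/C/F/A; H/E] holding=-  ← match
       stack(E, D) → towers=[D/E; G/B/C/F/A; H] holding=-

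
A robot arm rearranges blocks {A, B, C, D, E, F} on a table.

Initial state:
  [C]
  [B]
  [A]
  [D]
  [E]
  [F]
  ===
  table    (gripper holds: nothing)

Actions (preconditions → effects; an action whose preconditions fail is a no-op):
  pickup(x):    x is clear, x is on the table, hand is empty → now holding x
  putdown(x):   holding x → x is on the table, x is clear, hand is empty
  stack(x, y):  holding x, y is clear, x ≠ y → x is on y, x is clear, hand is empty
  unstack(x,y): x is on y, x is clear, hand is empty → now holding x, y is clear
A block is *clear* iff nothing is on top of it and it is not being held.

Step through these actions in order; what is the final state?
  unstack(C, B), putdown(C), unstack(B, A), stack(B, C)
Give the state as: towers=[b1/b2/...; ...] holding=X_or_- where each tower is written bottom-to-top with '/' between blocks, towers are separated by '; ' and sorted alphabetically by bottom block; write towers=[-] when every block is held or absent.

towers=[C/B; F/E/D/A] holding=-

step 1 (unstack(C, B)): towers=[F/E/D/A/B] holding=C
step 2 (putdown(C)): towers=[C; F/E/D/A/B] holding=-
step 3 (unstack(B, A)): towers=[C; F/E/D/A] holding=B
step 4 (stack(B, C)): towers=[C/B; F/E/D/A] holding=-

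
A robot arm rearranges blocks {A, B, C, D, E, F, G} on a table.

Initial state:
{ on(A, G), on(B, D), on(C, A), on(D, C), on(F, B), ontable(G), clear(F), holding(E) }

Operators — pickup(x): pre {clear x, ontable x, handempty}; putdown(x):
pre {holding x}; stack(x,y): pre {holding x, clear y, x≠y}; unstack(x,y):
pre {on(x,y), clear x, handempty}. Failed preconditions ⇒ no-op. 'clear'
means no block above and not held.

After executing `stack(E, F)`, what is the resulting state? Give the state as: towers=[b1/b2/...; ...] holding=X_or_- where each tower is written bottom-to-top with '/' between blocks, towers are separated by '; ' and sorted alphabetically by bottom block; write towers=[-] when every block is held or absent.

before: towers=[G/A/C/D/B/F] holding=E
pre[stack(E, F)]: holding(E) ok, clear(F) ok, E≠F ok
all met → apply stack(E, F)
after:  towers=[G/A/C/D/B/F/E] holding=-

towers=[G/A/C/D/B/F/E] holding=-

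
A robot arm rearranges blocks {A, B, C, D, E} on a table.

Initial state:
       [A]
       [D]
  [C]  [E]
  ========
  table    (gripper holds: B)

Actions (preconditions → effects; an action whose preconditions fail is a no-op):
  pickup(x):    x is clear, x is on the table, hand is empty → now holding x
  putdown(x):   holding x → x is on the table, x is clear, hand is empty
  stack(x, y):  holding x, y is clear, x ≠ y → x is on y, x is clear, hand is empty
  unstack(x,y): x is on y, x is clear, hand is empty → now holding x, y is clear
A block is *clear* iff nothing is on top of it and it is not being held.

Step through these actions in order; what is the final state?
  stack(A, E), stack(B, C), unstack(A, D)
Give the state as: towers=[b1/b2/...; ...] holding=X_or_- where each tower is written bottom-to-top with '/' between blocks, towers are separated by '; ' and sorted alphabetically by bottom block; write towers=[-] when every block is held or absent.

step 1 (stack(A, E)) [no-op]: towers=[C; E/D/A] holding=B
step 2 (stack(B, C)): towers=[C/B; E/D/A] holding=-
step 3 (unstack(A, D)): towers=[C/B; E/D] holding=A

towers=[C/B; E/D] holding=A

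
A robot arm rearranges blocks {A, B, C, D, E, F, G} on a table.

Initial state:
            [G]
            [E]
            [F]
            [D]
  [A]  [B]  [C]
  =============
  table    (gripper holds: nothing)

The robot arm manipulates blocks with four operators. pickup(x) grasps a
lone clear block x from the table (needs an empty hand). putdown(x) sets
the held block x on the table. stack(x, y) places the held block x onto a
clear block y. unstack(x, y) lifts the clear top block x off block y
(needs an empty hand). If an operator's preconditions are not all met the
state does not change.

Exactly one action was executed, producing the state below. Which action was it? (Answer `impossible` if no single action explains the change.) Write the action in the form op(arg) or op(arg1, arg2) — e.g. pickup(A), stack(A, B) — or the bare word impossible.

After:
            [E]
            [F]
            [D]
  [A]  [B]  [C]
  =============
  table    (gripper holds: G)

target: towers=[A; B; C/D/F/E] holding=G
         pickup(B) → towers=[A; C/D/F/E/G] holding=B
     unstack(G, E) → towers=[A; B; C/D/F/E] holding=G  ← match
         pickup(A) → towers=[B; C/D/F/E/G] holding=A

unstack(G, E)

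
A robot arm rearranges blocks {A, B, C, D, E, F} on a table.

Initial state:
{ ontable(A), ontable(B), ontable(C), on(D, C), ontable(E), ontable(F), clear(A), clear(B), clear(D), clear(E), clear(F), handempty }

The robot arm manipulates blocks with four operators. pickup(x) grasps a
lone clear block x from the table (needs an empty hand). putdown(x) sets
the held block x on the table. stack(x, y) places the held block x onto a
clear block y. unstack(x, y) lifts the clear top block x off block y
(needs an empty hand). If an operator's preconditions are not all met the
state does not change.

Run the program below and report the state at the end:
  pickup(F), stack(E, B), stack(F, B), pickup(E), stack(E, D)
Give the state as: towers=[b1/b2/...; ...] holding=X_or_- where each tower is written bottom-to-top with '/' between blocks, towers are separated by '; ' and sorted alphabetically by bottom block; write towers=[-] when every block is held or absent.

step 1 (pickup(F)): towers=[A; B; C/D; E] holding=F
step 2 (stack(E, B)) [no-op]: towers=[A; B; C/D; E] holding=F
step 3 (stack(F, B)): towers=[A; B/F; C/D; E] holding=-
step 4 (pickup(E)): towers=[A; B/F; C/D] holding=E
step 5 (stack(E, D)): towers=[A; B/F; C/D/E] holding=-

towers=[A; B/F; C/D/E] holding=-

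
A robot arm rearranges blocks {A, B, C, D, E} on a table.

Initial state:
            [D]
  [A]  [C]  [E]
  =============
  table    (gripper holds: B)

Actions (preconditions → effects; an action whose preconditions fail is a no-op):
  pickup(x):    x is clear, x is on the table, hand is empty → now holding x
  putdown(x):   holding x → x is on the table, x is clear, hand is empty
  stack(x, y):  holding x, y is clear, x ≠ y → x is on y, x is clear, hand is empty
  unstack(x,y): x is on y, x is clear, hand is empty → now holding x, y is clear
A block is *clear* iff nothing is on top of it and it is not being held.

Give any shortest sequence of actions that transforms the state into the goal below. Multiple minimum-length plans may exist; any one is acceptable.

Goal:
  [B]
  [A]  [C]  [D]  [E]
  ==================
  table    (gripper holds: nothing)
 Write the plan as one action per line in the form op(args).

step 1 (stack(B, A)): towers=[A/B; C; E/D] holding=-
step 2 (unstack(D, E)): towers=[A/B; C; E] holding=D
step 3 (putdown(D)): towers=[A/B; C; D; E] holding=-
goal check: towers=[A/B; C; D; E] holding=- — reached (length 3, optimal by BFS)

stack(B, A)
unstack(D, E)
putdown(D)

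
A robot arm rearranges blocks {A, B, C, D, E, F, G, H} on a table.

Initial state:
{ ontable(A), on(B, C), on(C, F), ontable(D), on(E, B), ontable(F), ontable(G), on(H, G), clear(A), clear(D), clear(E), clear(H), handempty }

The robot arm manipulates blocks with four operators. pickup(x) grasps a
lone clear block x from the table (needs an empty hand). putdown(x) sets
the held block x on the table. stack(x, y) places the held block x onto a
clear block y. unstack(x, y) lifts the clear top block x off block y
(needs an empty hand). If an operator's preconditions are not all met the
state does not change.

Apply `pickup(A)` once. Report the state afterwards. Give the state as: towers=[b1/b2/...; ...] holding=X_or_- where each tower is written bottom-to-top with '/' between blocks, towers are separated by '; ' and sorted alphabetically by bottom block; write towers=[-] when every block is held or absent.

towers=[D; F/C/B/E; G/H] holding=A

before: towers=[A; D; F/C/B/E; G/H] holding=-
pre[pickup(A)]: clear(A) ok, ontable(A) ok, handempty ok
all met → apply pickup(A)
after:  towers=[D; F/C/B/E; G/H] holding=A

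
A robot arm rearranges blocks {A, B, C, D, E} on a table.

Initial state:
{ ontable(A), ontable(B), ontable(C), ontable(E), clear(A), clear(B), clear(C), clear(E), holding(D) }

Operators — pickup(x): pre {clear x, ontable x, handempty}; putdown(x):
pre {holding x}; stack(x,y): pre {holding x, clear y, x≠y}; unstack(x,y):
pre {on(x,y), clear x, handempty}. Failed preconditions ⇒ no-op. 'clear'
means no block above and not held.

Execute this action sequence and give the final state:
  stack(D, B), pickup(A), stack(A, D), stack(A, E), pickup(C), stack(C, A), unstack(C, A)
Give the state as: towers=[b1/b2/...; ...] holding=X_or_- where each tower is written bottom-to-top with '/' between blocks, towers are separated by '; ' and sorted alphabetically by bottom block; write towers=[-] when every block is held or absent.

step 1 (stack(D, B)): towers=[A; B/D; C; E] holding=-
step 2 (pickup(A)): towers=[B/D; C; E] holding=A
step 3 (stack(A, D)): towers=[B/D/A; C; E] holding=-
step 4 (stack(A, E)) [no-op]: towers=[B/D/A; C; E] holding=-
step 5 (pickup(C)): towers=[B/D/A; E] holding=C
step 6 (stack(C, A)): towers=[B/D/A/C; E] holding=-
step 7 (unstack(C, A)): towers=[B/D/A; E] holding=C

towers=[B/D/A; E] holding=C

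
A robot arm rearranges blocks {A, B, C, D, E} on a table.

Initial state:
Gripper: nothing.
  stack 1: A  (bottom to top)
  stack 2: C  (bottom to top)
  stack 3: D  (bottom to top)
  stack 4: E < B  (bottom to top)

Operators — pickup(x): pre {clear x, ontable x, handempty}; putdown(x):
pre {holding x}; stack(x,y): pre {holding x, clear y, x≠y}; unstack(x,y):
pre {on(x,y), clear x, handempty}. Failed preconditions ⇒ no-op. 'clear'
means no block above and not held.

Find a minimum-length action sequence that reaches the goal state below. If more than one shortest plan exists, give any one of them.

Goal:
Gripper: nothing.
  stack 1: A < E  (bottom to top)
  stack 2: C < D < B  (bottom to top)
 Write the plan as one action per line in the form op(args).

pickup(D)
stack(D, C)
unstack(B, E)
stack(B, D)
pickup(E)
stack(E, A)

step 1 (pickup(D)): towers=[A; C; E/B] holding=D
step 2 (stack(D, C)): towers=[A; C/D; E/B] holding=-
step 3 (unstack(B, E)): towers=[A; C/D; E] holding=B
step 4 (stack(B, D)): towers=[A; C/D/B; E] holding=-
step 5 (pickup(E)): towers=[A; C/D/B] holding=E
step 6 (stack(E, A)): towers=[A/E; C/D/B] holding=-
goal check: towers=[A/E; C/D/B] holding=- — reached (length 6, optimal by BFS)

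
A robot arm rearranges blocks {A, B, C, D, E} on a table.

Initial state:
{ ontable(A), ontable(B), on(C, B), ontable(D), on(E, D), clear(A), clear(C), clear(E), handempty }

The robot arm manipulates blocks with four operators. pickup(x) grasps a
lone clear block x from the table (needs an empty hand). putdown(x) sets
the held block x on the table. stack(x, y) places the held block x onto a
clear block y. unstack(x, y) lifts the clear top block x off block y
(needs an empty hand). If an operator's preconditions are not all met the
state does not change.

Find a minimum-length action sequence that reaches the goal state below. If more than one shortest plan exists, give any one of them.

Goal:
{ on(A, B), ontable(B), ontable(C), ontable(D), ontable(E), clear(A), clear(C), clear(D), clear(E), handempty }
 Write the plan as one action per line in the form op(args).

unstack(E, D)
putdown(E)
unstack(C, B)
putdown(C)
pickup(A)
stack(A, B)

step 1 (unstack(E, D)): towers=[A; B/C; D] holding=E
step 2 (putdown(E)): towers=[A; B/C; D; E] holding=-
step 3 (unstack(C, B)): towers=[A; B; D; E] holding=C
step 4 (putdown(C)): towers=[A; B; C; D; E] holding=-
step 5 (pickup(A)): towers=[B; C; D; E] holding=A
step 6 (stack(A, B)): towers=[B/A; C; D; E] holding=-
goal check: towers=[B/A; C; D; E] holding=- — reached (length 6, optimal by BFS)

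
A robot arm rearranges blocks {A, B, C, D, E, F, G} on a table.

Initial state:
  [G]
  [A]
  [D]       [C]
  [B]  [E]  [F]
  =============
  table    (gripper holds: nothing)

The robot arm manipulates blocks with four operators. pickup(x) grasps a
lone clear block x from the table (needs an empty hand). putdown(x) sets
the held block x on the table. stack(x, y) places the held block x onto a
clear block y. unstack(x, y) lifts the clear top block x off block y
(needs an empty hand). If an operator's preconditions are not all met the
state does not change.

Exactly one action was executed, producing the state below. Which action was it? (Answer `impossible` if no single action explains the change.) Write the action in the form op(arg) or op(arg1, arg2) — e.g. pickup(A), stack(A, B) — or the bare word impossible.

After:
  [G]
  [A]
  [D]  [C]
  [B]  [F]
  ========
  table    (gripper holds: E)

pickup(E)

target: towers=[B/D/A/G; F/C] holding=E
     unstack(G, A) → towers=[B/D/A; E; F/C] holding=G
         pickup(E) → towers=[B/D/A/G; F/C] holding=E  ← match
     unstack(C, F) → towers=[B/D/A/G; E; F] holding=C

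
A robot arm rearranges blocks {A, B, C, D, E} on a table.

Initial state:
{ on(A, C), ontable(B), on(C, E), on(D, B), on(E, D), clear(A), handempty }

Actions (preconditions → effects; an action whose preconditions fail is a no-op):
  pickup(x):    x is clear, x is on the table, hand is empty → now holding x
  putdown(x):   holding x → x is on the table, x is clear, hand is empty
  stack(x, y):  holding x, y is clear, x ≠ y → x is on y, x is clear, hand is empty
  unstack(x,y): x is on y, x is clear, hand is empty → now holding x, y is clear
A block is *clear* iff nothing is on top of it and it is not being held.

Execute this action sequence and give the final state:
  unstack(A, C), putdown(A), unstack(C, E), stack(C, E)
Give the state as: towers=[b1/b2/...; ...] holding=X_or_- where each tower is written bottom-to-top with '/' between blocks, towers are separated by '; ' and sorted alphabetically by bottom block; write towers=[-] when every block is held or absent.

towers=[A; B/D/E/C] holding=-

step 1 (unstack(A, C)): towers=[B/D/E/C] holding=A
step 2 (putdown(A)): towers=[A; B/D/E/C] holding=-
step 3 (unstack(C, E)): towers=[A; B/D/E] holding=C
step 4 (stack(C, E)): towers=[A; B/D/E/C] holding=-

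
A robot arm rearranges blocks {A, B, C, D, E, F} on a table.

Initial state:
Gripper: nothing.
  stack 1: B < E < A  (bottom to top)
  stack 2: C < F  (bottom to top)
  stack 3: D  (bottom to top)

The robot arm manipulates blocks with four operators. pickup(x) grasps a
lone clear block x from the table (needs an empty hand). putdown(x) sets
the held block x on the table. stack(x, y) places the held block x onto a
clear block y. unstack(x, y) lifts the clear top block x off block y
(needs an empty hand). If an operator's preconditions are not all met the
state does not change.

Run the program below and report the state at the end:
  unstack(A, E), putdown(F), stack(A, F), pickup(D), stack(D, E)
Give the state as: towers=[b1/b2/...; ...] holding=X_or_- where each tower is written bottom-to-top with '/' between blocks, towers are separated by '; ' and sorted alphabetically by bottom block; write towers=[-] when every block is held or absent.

towers=[B/E/D; C/F/A] holding=-

step 1 (unstack(A, E)): towers=[B/E; C/F; D] holding=A
step 2 (putdown(F)) [no-op]: towers=[B/E; C/F; D] holding=A
step 3 (stack(A, F)): towers=[B/E; C/F/A; D] holding=-
step 4 (pickup(D)): towers=[B/E; C/F/A] holding=D
step 5 (stack(D, E)): towers=[B/E/D; C/F/A] holding=-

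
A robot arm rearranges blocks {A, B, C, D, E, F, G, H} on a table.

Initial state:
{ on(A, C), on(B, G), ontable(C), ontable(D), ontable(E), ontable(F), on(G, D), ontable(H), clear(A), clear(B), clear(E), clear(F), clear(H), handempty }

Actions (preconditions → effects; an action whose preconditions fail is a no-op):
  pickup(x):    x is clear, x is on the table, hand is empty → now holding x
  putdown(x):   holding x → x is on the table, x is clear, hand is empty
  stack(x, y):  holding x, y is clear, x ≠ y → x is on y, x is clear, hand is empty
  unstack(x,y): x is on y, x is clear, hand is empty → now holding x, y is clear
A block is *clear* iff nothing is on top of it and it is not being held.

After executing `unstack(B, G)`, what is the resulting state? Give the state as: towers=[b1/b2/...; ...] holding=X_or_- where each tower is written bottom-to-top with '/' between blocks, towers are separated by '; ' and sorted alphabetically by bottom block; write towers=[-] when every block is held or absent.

before: towers=[C/A; D/G/B; E; F; H] holding=-
pre[unstack(B, G)]: on(B,G) ok, clear(B) ok, handempty ok
all met → apply unstack(B, G)
after:  towers=[C/A; D/G; E; F; H] holding=B

towers=[C/A; D/G; E; F; H] holding=B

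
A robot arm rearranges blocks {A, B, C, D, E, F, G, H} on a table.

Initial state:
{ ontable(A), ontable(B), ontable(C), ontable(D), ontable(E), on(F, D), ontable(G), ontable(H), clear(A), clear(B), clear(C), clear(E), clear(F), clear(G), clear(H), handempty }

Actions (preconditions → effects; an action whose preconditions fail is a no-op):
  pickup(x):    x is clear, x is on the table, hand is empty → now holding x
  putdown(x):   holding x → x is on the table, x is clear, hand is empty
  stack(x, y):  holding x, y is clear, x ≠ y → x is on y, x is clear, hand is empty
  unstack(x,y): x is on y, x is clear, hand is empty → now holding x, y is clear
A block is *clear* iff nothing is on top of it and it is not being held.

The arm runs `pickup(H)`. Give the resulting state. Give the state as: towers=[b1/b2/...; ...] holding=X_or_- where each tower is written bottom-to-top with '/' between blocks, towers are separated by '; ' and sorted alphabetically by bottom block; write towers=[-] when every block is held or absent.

towers=[A; B; C; D/F; E; G] holding=H

before: towers=[A; B; C; D/F; E; G; H] holding=-
pre[pickup(H)]: clear(H) yes, ontable(H) yes, handempty yes
all met → apply pickup(H)
after:  towers=[A; B; C; D/F; E; G] holding=H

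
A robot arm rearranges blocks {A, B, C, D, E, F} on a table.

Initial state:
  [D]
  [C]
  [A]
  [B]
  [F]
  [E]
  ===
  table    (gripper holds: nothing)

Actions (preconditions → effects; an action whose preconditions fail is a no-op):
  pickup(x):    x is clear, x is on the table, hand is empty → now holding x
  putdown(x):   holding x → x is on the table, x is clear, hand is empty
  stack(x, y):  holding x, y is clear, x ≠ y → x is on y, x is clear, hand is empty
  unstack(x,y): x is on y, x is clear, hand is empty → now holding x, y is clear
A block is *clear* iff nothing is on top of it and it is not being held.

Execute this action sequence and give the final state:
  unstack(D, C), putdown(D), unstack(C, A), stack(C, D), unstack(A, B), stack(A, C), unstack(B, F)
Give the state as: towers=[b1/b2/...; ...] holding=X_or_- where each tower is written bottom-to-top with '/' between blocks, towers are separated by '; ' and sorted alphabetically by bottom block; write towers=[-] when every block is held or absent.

step 1 (unstack(D, C)): towers=[E/F/B/A/C] holding=D
step 2 (putdown(D)): towers=[D; E/F/B/A/C] holding=-
step 3 (unstack(C, A)): towers=[D; E/F/B/A] holding=C
step 4 (stack(C, D)): towers=[D/C; E/F/B/A] holding=-
step 5 (unstack(A, B)): towers=[D/C; E/F/B] holding=A
step 6 (stack(A, C)): towers=[D/C/A; E/F/B] holding=-
step 7 (unstack(B, F)): towers=[D/C/A; E/F] holding=B

towers=[D/C/A; E/F] holding=B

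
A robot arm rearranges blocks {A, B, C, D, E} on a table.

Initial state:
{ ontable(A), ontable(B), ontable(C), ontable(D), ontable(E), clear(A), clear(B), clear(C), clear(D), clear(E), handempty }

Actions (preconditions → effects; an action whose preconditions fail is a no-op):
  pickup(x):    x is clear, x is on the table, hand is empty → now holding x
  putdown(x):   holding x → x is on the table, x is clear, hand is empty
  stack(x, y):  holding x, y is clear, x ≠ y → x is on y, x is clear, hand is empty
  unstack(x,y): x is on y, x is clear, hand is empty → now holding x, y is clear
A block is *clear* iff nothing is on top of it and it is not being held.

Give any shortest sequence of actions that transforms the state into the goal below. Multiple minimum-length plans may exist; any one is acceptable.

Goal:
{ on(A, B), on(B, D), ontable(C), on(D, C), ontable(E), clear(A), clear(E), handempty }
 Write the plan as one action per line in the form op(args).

step 1 (pickup(D)): towers=[A; B; C; E] holding=D
step 2 (stack(D, C)): towers=[A; B; C/D; E] holding=-
step 3 (pickup(B)): towers=[A; C/D; E] holding=B
step 4 (stack(B, D)): towers=[A; C/D/B; E] holding=-
step 5 (pickup(A)): towers=[C/D/B; E] holding=A
step 6 (stack(A, B)): towers=[C/D/B/A; E] holding=-
goal check: towers=[C/D/B/A; E] holding=- — reached (length 6, optimal by BFS)

pickup(D)
stack(D, C)
pickup(B)
stack(B, D)
pickup(A)
stack(A, B)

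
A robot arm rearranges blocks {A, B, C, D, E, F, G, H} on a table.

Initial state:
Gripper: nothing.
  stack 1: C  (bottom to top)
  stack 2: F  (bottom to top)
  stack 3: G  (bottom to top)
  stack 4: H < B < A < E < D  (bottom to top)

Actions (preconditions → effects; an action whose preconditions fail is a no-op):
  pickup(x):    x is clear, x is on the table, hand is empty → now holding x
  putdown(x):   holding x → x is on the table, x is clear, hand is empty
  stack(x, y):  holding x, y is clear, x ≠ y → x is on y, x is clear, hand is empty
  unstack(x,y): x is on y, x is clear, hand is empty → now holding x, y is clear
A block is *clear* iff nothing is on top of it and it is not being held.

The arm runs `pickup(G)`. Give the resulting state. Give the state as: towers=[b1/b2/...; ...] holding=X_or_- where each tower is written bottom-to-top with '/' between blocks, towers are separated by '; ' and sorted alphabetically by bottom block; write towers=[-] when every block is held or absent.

towers=[C; F; H/B/A/E/D] holding=G

before: towers=[C; F; G; H/B/A/E/D] holding=-
pre[pickup(G)]: clear(G) yes, ontable(G) yes, handempty yes
all met → apply pickup(G)
after:  towers=[C; F; H/B/A/E/D] holding=G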